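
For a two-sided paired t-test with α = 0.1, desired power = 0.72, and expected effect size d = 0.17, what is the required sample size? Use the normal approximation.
n = 172 pairs

Sample size formula (paired t-test, normal approximation):
n = ((z_{α/2} + z_β) / d)²

z_{α/2} = 1.645 (for α = 0.1, two-sided)
z_β = 0.583 (for power = 0.72)
d = 0.17

n = ((1.645 + 0.583) / 0.17)²
n = (13.106)²
n ≈ 171.77
Round up to the next whole number: n = 172 pairs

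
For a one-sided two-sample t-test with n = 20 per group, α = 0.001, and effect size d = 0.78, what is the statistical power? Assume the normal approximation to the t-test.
Power ≈ 0.27

Power calculation (two-sample t-test, normal approximation):
z_β = d · √(n/2) - z_α
z_β = 0.78 · √(20/2) - 3.090
z_β = 0.78 · 3.162 - 3.090
z_β = -0.624

Power = Φ(z_β) = Φ(-0.624) ≈ 0.266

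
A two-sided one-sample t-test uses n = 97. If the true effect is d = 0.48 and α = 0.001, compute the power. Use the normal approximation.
Power ≈ 0.92

Power calculation (one-sample t-test, normal approximation):
z_β = d · √n - z_{α/2}
z_β = 0.48 · √97 - 3.291
z_β = 0.48 · 9.849 - 3.291
z_β = 1.437

Power = Φ(z_β) = Φ(1.437) ≈ 0.925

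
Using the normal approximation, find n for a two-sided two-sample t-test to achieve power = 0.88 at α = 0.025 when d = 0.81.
n = 36 per group

Sample size formula (two-sample t-test, normal approximation):
n = 2 · ((z_{α/2} + z_β) / d)²

z_{α/2} = 2.241 (for α = 0.025, two-sided)
z_β = 1.175 (for power = 0.88)
d = 0.81

n = 2 · ((2.241 + 1.175) / 0.81)²
n = 2 · (4.217)²
n ≈ 35.57
Round up to the next whole number: n = 36 per group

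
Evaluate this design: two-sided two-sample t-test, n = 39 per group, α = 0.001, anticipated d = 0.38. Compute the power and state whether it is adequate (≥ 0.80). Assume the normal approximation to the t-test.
Power ≈ 0.05; the study is underpowered (power < 0.80)

Power calculation (two-sample t-test, normal approximation):
z_β = d · √(n/2) - z_{α/2}
z_β = 0.38 · √(39/2) - 3.291
z_β = 0.38 · 4.416 - 3.291
z_β = -1.612

Power = Φ(z_β) = Φ(-1.612) ≈ 0.053

Effect size d = 0.38 is small by Cohen's convention (0.2/0.5/0.8).

Threshold: power ≥ 0.80 is conventionally adequate.
Power ≈ 0.05 → the study is underpowered (power < 0.80).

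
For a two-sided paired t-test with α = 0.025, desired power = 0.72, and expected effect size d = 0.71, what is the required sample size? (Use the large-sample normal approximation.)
n = 16 pairs

Sample size formula (paired t-test, normal approximation):
n = ((z_{α/2} + z_β) / d)²

z_{α/2} = 2.241 (for α = 0.025, two-sided)
z_β = 0.583 (for power = 0.72)
d = 0.71

n = ((2.241 + 0.583) / 0.71)²
n = (3.977)²
n ≈ 15.82
Round up to the next whole number: n = 16 pairs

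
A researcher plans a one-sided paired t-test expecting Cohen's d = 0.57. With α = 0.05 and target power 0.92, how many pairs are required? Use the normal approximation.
n = 29 pairs

Sample size formula (paired t-test, normal approximation):
n = ((z_α + z_β) / d)²

z_α = 1.645 (for α = 0.05, one-sided)
z_β = 1.405 (for power = 0.92)
d = 0.57

n = ((1.645 + 1.405) / 0.57)²
n = (5.351)²
n ≈ 28.63
Round up to the next whole number: n = 29 pairs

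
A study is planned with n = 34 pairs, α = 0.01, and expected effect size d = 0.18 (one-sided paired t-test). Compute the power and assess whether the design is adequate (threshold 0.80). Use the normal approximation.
Power ≈ 0.10; the study is underpowered (power < 0.80)

Power calculation (paired t-test, normal approximation):
z_β = d · √n - z_α
z_β = 0.18 · √34 - 2.326
z_β = 0.18 · 5.831 - 2.326
z_β = -1.277

Power = Φ(z_β) = Φ(-1.277) ≈ 0.101

Effect size d = 0.18 is very small by Cohen's convention (0.2/0.5/0.8).

Threshold: power ≥ 0.80 is conventionally adequate.
Power ≈ 0.10 → the study is underpowered (power < 0.80).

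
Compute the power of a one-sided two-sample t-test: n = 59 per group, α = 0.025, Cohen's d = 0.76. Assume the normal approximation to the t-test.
Power ≈ 0.98

Power calculation (two-sample t-test, normal approximation):
z_β = d · √(n/2) - z_α
z_β = 0.76 · √(59/2) - 1.960
z_β = 0.76 · 5.431 - 1.960
z_β = 2.168

Power = Φ(z_β) = Φ(2.168) ≈ 0.985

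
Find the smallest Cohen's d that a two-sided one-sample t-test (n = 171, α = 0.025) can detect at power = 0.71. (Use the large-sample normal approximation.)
d ≈ 0.21

Minimum detectable effect (one-sample t-test, normal approximation):
d = (z_{α/2} + z_β) / √n
d = (2.241 + 0.553) / √171
d = 2.795 / 13.077
d ≈ 0.21

By Cohen's convention (0.2 small / 0.5 medium / 0.8 large): small effect.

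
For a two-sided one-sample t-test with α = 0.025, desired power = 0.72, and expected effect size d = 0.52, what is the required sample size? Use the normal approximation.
n = 30

Sample size formula (one-sample t-test, normal approximation):
n = ((z_{α/2} + z_β) / d)²

z_{α/2} = 2.241 (for α = 0.025, two-sided)
z_β = 0.583 (for power = 0.72)
d = 0.52

n = ((2.241 + 0.583) / 0.52)²
n = (5.431)²
n ≈ 29.50
Round up to the next whole number: n = 30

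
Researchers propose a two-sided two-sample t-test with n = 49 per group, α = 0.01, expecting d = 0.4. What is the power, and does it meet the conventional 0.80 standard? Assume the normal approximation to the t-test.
Power ≈ 0.28; the study is underpowered (power < 0.80)

Power calculation (two-sample t-test, normal approximation):
z_β = d · √(n/2) - z_{α/2}
z_β = 0.4 · √(49/2) - 2.576
z_β = 0.4 · 4.950 - 2.576
z_β = -0.596

Power = Φ(z_β) = Φ(-0.596) ≈ 0.276

Effect size d = 0.4 is small by Cohen's convention (0.2/0.5/0.8).

Threshold: power ≥ 0.80 is conventionally adequate.
Power ≈ 0.28 → the study is underpowered (power < 0.80).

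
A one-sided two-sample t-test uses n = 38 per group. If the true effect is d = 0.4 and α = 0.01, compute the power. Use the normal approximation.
Power ≈ 0.28

Power calculation (two-sample t-test, normal approximation):
z_β = d · √(n/2) - z_α
z_β = 0.4 · √(38/2) - 2.326
z_β = 0.4 · 4.359 - 2.326
z_β = -0.583

Power = Φ(z_β) = Φ(-0.583) ≈ 0.280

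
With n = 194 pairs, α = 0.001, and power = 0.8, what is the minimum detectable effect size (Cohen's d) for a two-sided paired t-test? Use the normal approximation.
d ≈ 0.30

Minimum detectable effect (paired t-test, normal approximation):
d = (z_{α/2} + z_β) / √n
d = (3.291 + 0.842) / √194
d = 4.132 / 13.928
d ≈ 0.30

By Cohen's convention (0.2 small / 0.5 medium / 0.8 large): small effect.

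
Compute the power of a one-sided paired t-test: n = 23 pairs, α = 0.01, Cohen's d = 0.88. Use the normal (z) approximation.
Power ≈ 0.97

Power calculation (paired t-test, normal approximation):
z_β = d · √n - z_α
z_β = 0.88 · √23 - 2.326
z_β = 0.88 · 4.796 - 2.326
z_β = 1.894

Power = Φ(z_β) = Φ(1.894) ≈ 0.971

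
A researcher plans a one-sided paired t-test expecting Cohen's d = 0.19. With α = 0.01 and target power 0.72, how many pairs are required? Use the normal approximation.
n = 235 pairs

Sample size formula (paired t-test, normal approximation):
n = ((z_α + z_β) / d)²

z_α = 2.326 (for α = 0.01, one-sided)
z_β = 0.583 (for power = 0.72)
d = 0.19

n = ((2.326 + 0.583) / 0.19)²
n = (15.311)²
n ≈ 234.43
Round up to the next whole number: n = 235 pairs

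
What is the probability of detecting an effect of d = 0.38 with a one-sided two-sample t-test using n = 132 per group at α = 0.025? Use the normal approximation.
Power ≈ 0.87

Power calculation (two-sample t-test, normal approximation):
z_β = d · √(n/2) - z_α
z_β = 0.38 · √(132/2) - 1.960
z_β = 0.38 · 8.124 - 1.960
z_β = 1.127

Power = Φ(z_β) = Φ(1.127) ≈ 0.870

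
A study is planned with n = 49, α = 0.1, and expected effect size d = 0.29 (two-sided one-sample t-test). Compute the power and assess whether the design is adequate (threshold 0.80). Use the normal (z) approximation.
Power ≈ 0.65; the study is underpowered (power < 0.80)

Power calculation (one-sample t-test, normal approximation):
z_β = d · √n - z_{α/2}
z_β = 0.29 · √49 - 1.645
z_β = 0.29 · 7.000 - 1.645
z_β = 0.385

Power = Φ(z_β) = Φ(0.385) ≈ 0.650

Effect size d = 0.29 is small by Cohen's convention (0.2/0.5/0.8).

Threshold: power ≥ 0.80 is conventionally adequate.
Power ≈ 0.65 → the study is underpowered (power < 0.80).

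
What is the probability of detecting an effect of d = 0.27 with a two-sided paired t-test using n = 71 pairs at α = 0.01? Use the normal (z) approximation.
Power ≈ 0.38

Power calculation (paired t-test, normal approximation):
z_β = d · √n - z_{α/2}
z_β = 0.27 · √71 - 2.576
z_β = 0.27 · 8.426 - 2.576
z_β = -0.301

Power = Φ(z_β) = Φ(-0.301) ≈ 0.382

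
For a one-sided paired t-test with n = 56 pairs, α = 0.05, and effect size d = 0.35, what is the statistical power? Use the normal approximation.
Power ≈ 0.84

Power calculation (paired t-test, normal approximation):
z_β = d · √n - z_α
z_β = 0.35 · √56 - 1.645
z_β = 0.35 · 7.483 - 1.645
z_β = 0.974

Power = Φ(z_β) = Φ(0.974) ≈ 0.835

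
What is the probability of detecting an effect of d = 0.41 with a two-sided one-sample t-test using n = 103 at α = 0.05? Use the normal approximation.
Power ≈ 0.99

Power calculation (one-sample t-test, normal approximation):
z_β = d · √n - z_{α/2}
z_β = 0.41 · √103 - 1.960
z_β = 0.41 · 10.149 - 1.960
z_β = 2.201

Power = Φ(z_β) = Φ(2.201) ≈ 0.986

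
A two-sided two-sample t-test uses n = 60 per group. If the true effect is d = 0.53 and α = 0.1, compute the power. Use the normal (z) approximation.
Power ≈ 0.90

Power calculation (two-sample t-test, normal approximation):
z_β = d · √(n/2) - z_{α/2}
z_β = 0.53 · √(60/2) - 1.645
z_β = 0.53 · 5.477 - 1.645
z_β = 1.258

Power = Φ(z_β) = Φ(1.258) ≈ 0.896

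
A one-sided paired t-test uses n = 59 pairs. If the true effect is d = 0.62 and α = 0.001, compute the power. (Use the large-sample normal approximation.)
Power ≈ 0.95

Power calculation (paired t-test, normal approximation):
z_β = d · √n - z_α
z_β = 0.62 · √59 - 3.090
z_β = 0.62 · 7.681 - 3.090
z_β = 1.672

Power = Φ(z_β) = Φ(1.672) ≈ 0.953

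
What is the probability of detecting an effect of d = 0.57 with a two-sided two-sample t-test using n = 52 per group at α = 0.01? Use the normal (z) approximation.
Power ≈ 0.63

Power calculation (two-sample t-test, normal approximation):
z_β = d · √(n/2) - z_{α/2}
z_β = 0.57 · √(52/2) - 2.576
z_β = 0.57 · 5.099 - 2.576
z_β = 0.331

Power = Φ(z_β) = Φ(0.331) ≈ 0.630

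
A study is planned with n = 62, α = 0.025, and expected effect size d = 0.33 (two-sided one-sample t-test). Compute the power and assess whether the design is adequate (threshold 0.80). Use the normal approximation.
Power ≈ 0.64; the study is underpowered (power < 0.80)

Power calculation (one-sample t-test, normal approximation):
z_β = d · √n - z_{α/2}
z_β = 0.33 · √62 - 2.241
z_β = 0.33 · 7.874 - 2.241
z_β = 0.357

Power = Φ(z_β) = Φ(0.357) ≈ 0.639

Effect size d = 0.33 is small by Cohen's convention (0.2/0.5/0.8).

Threshold: power ≥ 0.80 is conventionally adequate.
Power ≈ 0.64 → the study is underpowered (power < 0.80).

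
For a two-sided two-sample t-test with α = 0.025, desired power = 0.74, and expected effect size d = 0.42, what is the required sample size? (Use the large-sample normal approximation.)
n = 95 per group

Sample size formula (two-sample t-test, normal approximation):
n = 2 · ((z_{α/2} + z_β) / d)²

z_{α/2} = 2.241 (for α = 0.025, two-sided)
z_β = 0.643 (for power = 0.74)
d = 0.42

n = 2 · ((2.241 + 0.643) / 0.42)²
n = 2 · (6.867)²
n ≈ 94.31
Round up to the next whole number: n = 95 per group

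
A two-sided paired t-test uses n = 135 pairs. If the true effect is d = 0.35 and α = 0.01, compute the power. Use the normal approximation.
Power ≈ 0.93

Power calculation (paired t-test, normal approximation):
z_β = d · √n - z_{α/2}
z_β = 0.35 · √135 - 2.576
z_β = 0.35 · 11.619 - 2.576
z_β = 1.491

Power = Φ(z_β) = Φ(1.491) ≈ 0.932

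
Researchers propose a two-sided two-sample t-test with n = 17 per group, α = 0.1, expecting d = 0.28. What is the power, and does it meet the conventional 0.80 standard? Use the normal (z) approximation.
Power ≈ 0.20; the study is underpowered (power < 0.80)

Power calculation (two-sample t-test, normal approximation):
z_β = d · √(n/2) - z_{α/2}
z_β = 0.28 · √(17/2) - 1.645
z_β = 0.28 · 2.915 - 1.645
z_β = -0.829

Power = Φ(z_β) = Φ(-0.829) ≈ 0.204

Effect size d = 0.28 is small by Cohen's convention (0.2/0.5/0.8).

Threshold: power ≥ 0.80 is conventionally adequate.
Power ≈ 0.20 → the study is underpowered (power < 0.80).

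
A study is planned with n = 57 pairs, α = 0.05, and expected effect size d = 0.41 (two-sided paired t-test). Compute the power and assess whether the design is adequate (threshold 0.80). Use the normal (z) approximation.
Power ≈ 0.87; the study is adequately powered (power ≥ 0.80)

Power calculation (paired t-test, normal approximation):
z_β = d · √n - z_{α/2}
z_β = 0.41 · √57 - 1.960
z_β = 0.41 · 7.550 - 1.960
z_β = 1.135

Power = Φ(z_β) = Φ(1.135) ≈ 0.872

Effect size d = 0.41 is small by Cohen's convention (0.2/0.5/0.8).

Threshold: power ≥ 0.80 is conventionally adequate.
Power ≈ 0.87 → the study is adequately powered (power ≥ 0.80).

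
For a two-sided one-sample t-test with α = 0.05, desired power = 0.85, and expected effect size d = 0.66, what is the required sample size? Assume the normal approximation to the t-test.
n = 21

Sample size formula (one-sample t-test, normal approximation):
n = ((z_{α/2} + z_β) / d)²

z_{α/2} = 1.960 (for α = 0.05, two-sided)
z_β = 1.036 (for power = 0.85)
d = 0.66

n = ((1.960 + 1.036) / 0.66)²
n = (4.539)²
n ≈ 20.60
Round up to the next whole number: n = 21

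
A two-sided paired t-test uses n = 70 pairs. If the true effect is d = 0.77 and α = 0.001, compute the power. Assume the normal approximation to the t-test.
Power ≈ 1.00

Power calculation (paired t-test, normal approximation):
z_β = d · √n - z_{α/2}
z_β = 0.77 · √70 - 3.291
z_β = 0.77 · 8.367 - 3.291
z_β = 3.152

Power = Φ(z_β) = Φ(3.152) ≈ 0.999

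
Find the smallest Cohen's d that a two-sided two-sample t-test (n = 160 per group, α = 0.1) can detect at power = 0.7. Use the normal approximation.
d ≈ 0.24

Minimum detectable effect (two-sample t-test, normal approximation):
d = (z_{α/2} + z_β) / √(n/2)
d = (1.645 + 0.524) / √(160/2)
d = 2.169 / 8.944
d ≈ 0.24

By Cohen's convention (0.2 small / 0.5 medium / 0.8 large): small effect.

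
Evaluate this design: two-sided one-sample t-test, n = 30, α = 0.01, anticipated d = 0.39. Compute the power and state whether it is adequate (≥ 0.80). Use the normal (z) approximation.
Power ≈ 0.33; the study is underpowered (power < 0.80)

Power calculation (one-sample t-test, normal approximation):
z_β = d · √n - z_{α/2}
z_β = 0.39 · √30 - 2.576
z_β = 0.39 · 5.477 - 2.576
z_β = -0.440

Power = Φ(z_β) = Φ(-0.440) ≈ 0.330

Effect size d = 0.39 is small by Cohen's convention (0.2/0.5/0.8).

Threshold: power ≥ 0.80 is conventionally adequate.
Power ≈ 0.33 → the study is underpowered (power < 0.80).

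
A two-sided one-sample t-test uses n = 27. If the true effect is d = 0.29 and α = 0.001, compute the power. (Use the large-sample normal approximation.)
Power ≈ 0.04

Power calculation (one-sample t-test, normal approximation):
z_β = d · √n - z_{α/2}
z_β = 0.29 · √27 - 3.291
z_β = 0.29 · 5.196 - 3.291
z_β = -1.784

Power = Φ(z_β) = Φ(-1.784) ≈ 0.037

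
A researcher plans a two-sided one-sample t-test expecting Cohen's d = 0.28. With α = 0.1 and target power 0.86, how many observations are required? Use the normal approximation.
n = 95

Sample size formula (one-sample t-test, normal approximation):
n = ((z_{α/2} + z_β) / d)²

z_{α/2} = 1.645 (for α = 0.1, two-sided)
z_β = 1.080 (for power = 0.86)
d = 0.28

n = ((1.645 + 1.080) / 0.28)²
n = (9.732)²
n ≈ 94.71
Round up to the next whole number: n = 95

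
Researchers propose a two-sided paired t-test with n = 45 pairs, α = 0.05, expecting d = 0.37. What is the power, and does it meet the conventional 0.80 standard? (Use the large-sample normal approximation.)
Power ≈ 0.70; the study is underpowered (power < 0.80)

Power calculation (paired t-test, normal approximation):
z_β = d · √n - z_{α/2}
z_β = 0.37 · √45 - 1.960
z_β = 0.37 · 6.708 - 1.960
z_β = 0.522

Power = Φ(z_β) = Φ(0.522) ≈ 0.699

Effect size d = 0.37 is small by Cohen's convention (0.2/0.5/0.8).

Threshold: power ≥ 0.80 is conventionally adequate.
Power ≈ 0.70 → the study is underpowered (power < 0.80).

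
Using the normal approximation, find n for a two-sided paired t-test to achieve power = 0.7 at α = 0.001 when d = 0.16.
n = 569 pairs

Sample size formula (paired t-test, normal approximation):
n = ((z_{α/2} + z_β) / d)²

z_{α/2} = 3.291 (for α = 0.001, two-sided)
z_β = 0.524 (for power = 0.7)
d = 0.16

n = ((3.291 + 0.524) / 0.16)²
n = (23.844)²
n ≈ 568.54
Round up to the next whole number: n = 569 pairs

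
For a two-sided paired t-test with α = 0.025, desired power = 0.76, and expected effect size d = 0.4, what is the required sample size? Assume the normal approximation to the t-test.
n = 55 pairs

Sample size formula (paired t-test, normal approximation):
n = ((z_{α/2} + z_β) / d)²

z_{α/2} = 2.241 (for α = 0.025, two-sided)
z_β = 0.706 (for power = 0.76)
d = 0.4

n = ((2.241 + 0.706) / 0.4)²
n = (7.368)²
n ≈ 54.29
Round up to the next whole number: n = 55 pairs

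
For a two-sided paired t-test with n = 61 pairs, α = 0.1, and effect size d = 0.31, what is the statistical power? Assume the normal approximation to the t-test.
Power ≈ 0.78

Power calculation (paired t-test, normal approximation):
z_β = d · √n - z_{α/2}
z_β = 0.31 · √61 - 1.645
z_β = 0.31 · 7.810 - 1.645
z_β = 0.776

Power = Φ(z_β) = Φ(0.776) ≈ 0.781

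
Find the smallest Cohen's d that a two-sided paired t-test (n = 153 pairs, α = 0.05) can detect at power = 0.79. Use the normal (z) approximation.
d ≈ 0.22

Minimum detectable effect (paired t-test, normal approximation):
d = (z_{α/2} + z_β) / √n
d = (1.960 + 0.806) / √153
d = 2.766 / 12.369
d ≈ 0.22

By Cohen's convention (0.2 small / 0.5 medium / 0.8 large): small effect.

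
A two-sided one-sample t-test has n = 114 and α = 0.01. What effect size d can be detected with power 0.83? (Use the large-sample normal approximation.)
d ≈ 0.33

Minimum detectable effect (one-sample t-test, normal approximation):
d = (z_{α/2} + z_β) / √n
d = (2.576 + 0.954) / √114
d = 3.530 / 10.677
d ≈ 0.33

By Cohen's convention (0.2 small / 0.5 medium / 0.8 large): small effect.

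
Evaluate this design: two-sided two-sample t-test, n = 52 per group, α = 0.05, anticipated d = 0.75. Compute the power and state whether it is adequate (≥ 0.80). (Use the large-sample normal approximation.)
Power ≈ 0.97; the study is adequately powered (power ≥ 0.80)

Power calculation (two-sample t-test, normal approximation):
z_β = d · √(n/2) - z_{α/2}
z_β = 0.75 · √(52/2) - 1.960
z_β = 0.75 · 5.099 - 1.960
z_β = 1.864

Power = Φ(z_β) = Φ(1.864) ≈ 0.969

Effect size d = 0.75 is medium by Cohen's convention (0.2/0.5/0.8).

Threshold: power ≥ 0.80 is conventionally adequate.
Power ≈ 0.97 → the study is adequately powered (power ≥ 0.80).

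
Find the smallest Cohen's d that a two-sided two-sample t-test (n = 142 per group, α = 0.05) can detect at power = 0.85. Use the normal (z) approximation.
d ≈ 0.36

Minimum detectable effect (two-sample t-test, normal approximation):
d = (z_{α/2} + z_β) / √(n/2)
d = (1.960 + 1.036) / √(142/2)
d = 2.996 / 8.426
d ≈ 0.36

By Cohen's convention (0.2 small / 0.5 medium / 0.8 large): small effect.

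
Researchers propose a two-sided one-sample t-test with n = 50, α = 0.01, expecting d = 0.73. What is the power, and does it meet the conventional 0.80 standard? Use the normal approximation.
Power ≈ 1.00; the study is adequately powered (power ≥ 0.80)

Power calculation (one-sample t-test, normal approximation):
z_β = d · √n - z_{α/2}
z_β = 0.73 · √50 - 2.576
z_β = 0.73 · 7.071 - 2.576
z_β = 2.586

Power = Φ(z_β) = Φ(2.586) ≈ 0.995

Effect size d = 0.73 is medium by Cohen's convention (0.2/0.5/0.8).

Threshold: power ≥ 0.80 is conventionally adequate.
Power ≈ 1.00 → the study is adequately powered (power ≥ 0.80).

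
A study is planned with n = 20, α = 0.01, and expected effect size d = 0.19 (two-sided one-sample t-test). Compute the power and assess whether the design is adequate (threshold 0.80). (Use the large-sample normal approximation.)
Power ≈ 0.04; the study is underpowered (power < 0.80)

Power calculation (one-sample t-test, normal approximation):
z_β = d · √n - z_{α/2}
z_β = 0.19 · √20 - 2.576
z_β = 0.19 · 4.472 - 2.576
z_β = -1.726

Power = Φ(z_β) = Φ(-1.726) ≈ 0.042

Effect size d = 0.19 is very small by Cohen's convention (0.2/0.5/0.8).

Threshold: power ≥ 0.80 is conventionally adequate.
Power ≈ 0.04 → the study is underpowered (power < 0.80).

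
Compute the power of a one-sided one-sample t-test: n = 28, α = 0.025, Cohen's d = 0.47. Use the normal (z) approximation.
Power ≈ 0.70

Power calculation (one-sample t-test, normal approximation):
z_β = d · √n - z_α
z_β = 0.47 · √28 - 1.960
z_β = 0.47 · 5.292 - 1.960
z_β = 0.527

Power = Φ(z_β) = Φ(0.527) ≈ 0.701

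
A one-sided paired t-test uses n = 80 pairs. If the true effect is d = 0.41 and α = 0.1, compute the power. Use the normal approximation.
Power ≈ 0.99

Power calculation (paired t-test, normal approximation):
z_β = d · √n - z_α
z_β = 0.41 · √80 - 1.282
z_β = 0.41 · 8.944 - 1.282
z_β = 2.386

Power = Φ(z_β) = Φ(2.386) ≈ 0.991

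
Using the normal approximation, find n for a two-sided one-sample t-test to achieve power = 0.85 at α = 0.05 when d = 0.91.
n = 11

Sample size formula (one-sample t-test, normal approximation):
n = ((z_{α/2} + z_β) / d)²

z_{α/2} = 1.960 (for α = 0.05, two-sided)
z_β = 1.036 (for power = 0.85)
d = 0.91

n = ((1.960 + 1.036) / 0.91)²
n = (3.292)²
n ≈ 10.84
Round up to the next whole number: n = 11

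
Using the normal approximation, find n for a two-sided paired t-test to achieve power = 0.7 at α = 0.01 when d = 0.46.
n = 46 pairs

Sample size formula (paired t-test, normal approximation):
n = ((z_{α/2} + z_β) / d)²

z_{α/2} = 2.576 (for α = 0.01, two-sided)
z_β = 0.524 (for power = 0.7)
d = 0.46

n = ((2.576 + 0.524) / 0.46)²
n = (6.739)²
n ≈ 45.41
Round up to the next whole number: n = 46 pairs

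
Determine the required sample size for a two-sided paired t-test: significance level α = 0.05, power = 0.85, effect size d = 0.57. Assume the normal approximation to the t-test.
n = 28 pairs

Sample size formula (paired t-test, normal approximation):
n = ((z_{α/2} + z_β) / d)²

z_{α/2} = 1.960 (for α = 0.05, two-sided)
z_β = 1.036 (for power = 0.85)
d = 0.57

n = ((1.960 + 1.036) / 0.57)²
n = (5.256)²
n ≈ 27.63
Round up to the next whole number: n = 28 pairs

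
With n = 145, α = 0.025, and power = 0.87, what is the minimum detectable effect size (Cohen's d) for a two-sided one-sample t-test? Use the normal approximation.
d ≈ 0.28

Minimum detectable effect (one-sample t-test, normal approximation):
d = (z_{α/2} + z_β) / √n
d = (2.241 + 1.126) / √145
d = 3.368 / 12.042
d ≈ 0.28

By Cohen's convention (0.2 small / 0.5 medium / 0.8 large): small effect.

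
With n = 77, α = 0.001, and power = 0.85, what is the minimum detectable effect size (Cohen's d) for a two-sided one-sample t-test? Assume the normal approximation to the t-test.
d ≈ 0.49

Minimum detectable effect (one-sample t-test, normal approximation):
d = (z_{α/2} + z_β) / √n
d = (3.291 + 1.036) / √77
d = 4.327 / 8.775
d ≈ 0.49

By Cohen's convention (0.2 small / 0.5 medium / 0.8 large): small effect.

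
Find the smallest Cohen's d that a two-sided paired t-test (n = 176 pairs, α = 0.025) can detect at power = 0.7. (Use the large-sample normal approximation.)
d ≈ 0.21

Minimum detectable effect (paired t-test, normal approximation):
d = (z_{α/2} + z_β) / √n
d = (2.241 + 0.524) / √176
d = 2.766 / 13.266
d ≈ 0.21

By Cohen's convention (0.2 small / 0.5 medium / 0.8 large): small effect.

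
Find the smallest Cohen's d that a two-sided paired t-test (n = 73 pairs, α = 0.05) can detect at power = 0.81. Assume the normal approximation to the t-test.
d ≈ 0.33

Minimum detectable effect (paired t-test, normal approximation):
d = (z_{α/2} + z_β) / √n
d = (1.960 + 0.878) / √73
d = 2.838 / 8.544
d ≈ 0.33

By Cohen's convention (0.2 small / 0.5 medium / 0.8 large): small effect.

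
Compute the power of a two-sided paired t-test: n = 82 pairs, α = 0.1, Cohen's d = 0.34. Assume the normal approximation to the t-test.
Power ≈ 0.92

Power calculation (paired t-test, normal approximation):
z_β = d · √n - z_{α/2}
z_β = 0.34 · √82 - 1.645
z_β = 0.34 · 9.055 - 1.645
z_β = 1.434

Power = Φ(z_β) = Φ(1.434) ≈ 0.924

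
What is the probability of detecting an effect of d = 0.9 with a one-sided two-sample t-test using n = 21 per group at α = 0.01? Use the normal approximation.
Power ≈ 0.72

Power calculation (two-sample t-test, normal approximation):
z_β = d · √(n/2) - z_α
z_β = 0.9 · √(21/2) - 2.326
z_β = 0.9 · 3.240 - 2.326
z_β = 0.590

Power = Φ(z_β) = Φ(0.590) ≈ 0.722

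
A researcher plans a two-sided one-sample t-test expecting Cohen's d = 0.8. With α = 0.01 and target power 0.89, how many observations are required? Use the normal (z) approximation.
n = 23

Sample size formula (one-sample t-test, normal approximation):
n = ((z_{α/2} + z_β) / d)²

z_{α/2} = 2.576 (for α = 0.01, two-sided)
z_β = 1.227 (for power = 0.89)
d = 0.8

n = ((2.576 + 1.227) / 0.8)²
n = (4.754)²
n ≈ 22.60
Round up to the next whole number: n = 23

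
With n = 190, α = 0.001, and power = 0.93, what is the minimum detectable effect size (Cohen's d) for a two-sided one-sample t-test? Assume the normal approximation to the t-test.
d ≈ 0.35

Minimum detectable effect (one-sample t-test, normal approximation):
d = (z_{α/2} + z_β) / √n
d = (3.291 + 1.476) / √190
d = 4.766 / 13.784
d ≈ 0.35

By Cohen's convention (0.2 small / 0.5 medium / 0.8 large): small effect.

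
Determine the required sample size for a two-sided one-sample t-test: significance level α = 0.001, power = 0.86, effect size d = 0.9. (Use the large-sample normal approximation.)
n = 24

Sample size formula (one-sample t-test, normal approximation):
n = ((z_{α/2} + z_β) / d)²

z_{α/2} = 3.291 (for α = 0.001, two-sided)
z_β = 1.080 (for power = 0.86)
d = 0.9

n = ((3.291 + 1.080) / 0.9)²
n = (4.857)²
n ≈ 23.59
Round up to the next whole number: n = 24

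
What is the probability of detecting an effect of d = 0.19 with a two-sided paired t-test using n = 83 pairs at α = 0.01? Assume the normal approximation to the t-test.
Power ≈ 0.20

Power calculation (paired t-test, normal approximation):
z_β = d · √n - z_{α/2}
z_β = 0.19 · √83 - 2.576
z_β = 0.19 · 9.110 - 2.576
z_β = -0.845

Power = Φ(z_β) = Φ(-0.845) ≈ 0.199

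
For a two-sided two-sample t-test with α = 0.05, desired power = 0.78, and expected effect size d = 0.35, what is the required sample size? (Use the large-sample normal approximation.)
n = 122 per group

Sample size formula (two-sample t-test, normal approximation):
n = 2 · ((z_{α/2} + z_β) / d)²

z_{α/2} = 1.960 (for α = 0.05, two-sided)
z_β = 0.772 (for power = 0.78)
d = 0.35

n = 2 · ((1.960 + 0.772) / 0.35)²
n = 2 · (7.806)²
n ≈ 121.87
Round up to the next whole number: n = 122 per group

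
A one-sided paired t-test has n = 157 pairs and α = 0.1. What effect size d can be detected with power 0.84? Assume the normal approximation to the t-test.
d ≈ 0.18

Minimum detectable effect (paired t-test, normal approximation):
d = (z_α + z_β) / √n
d = (1.282 + 0.994) / √157
d = 2.276 / 12.530
d ≈ 0.18

By Cohen's convention (0.2 small / 0.5 medium / 0.8 large): very small effect.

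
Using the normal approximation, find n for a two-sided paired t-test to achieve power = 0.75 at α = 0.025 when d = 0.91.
n = 11 pairs

Sample size formula (paired t-test, normal approximation):
n = ((z_{α/2} + z_β) / d)²

z_{α/2} = 2.241 (for α = 0.025, two-sided)
z_β = 0.674 (for power = 0.75)
d = 0.91

n = ((2.241 + 0.674) / 0.91)²
n = (3.203)²
n ≈ 10.26
Round up to the next whole number: n = 11 pairs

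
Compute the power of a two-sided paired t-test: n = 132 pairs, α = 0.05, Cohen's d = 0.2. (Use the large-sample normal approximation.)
Power ≈ 0.63

Power calculation (paired t-test, normal approximation):
z_β = d · √n - z_{α/2}
z_β = 0.2 · √132 - 1.960
z_β = 0.2 · 11.489 - 1.960
z_β = 0.338

Power = Φ(z_β) = Φ(0.338) ≈ 0.632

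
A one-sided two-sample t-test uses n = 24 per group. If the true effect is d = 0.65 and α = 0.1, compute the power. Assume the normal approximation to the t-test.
Power ≈ 0.83

Power calculation (two-sample t-test, normal approximation):
z_β = d · √(n/2) - z_α
z_β = 0.65 · √(24/2) - 1.282
z_β = 0.65 · 3.464 - 1.282
z_β = 0.970

Power = Φ(z_β) = Φ(0.970) ≈ 0.834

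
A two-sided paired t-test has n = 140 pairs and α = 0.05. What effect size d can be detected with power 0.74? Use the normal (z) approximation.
d ≈ 0.22

Minimum detectable effect (paired t-test, normal approximation):
d = (z_{α/2} + z_β) / √n
d = (1.960 + 0.643) / √140
d = 2.603 / 11.832
d ≈ 0.22

By Cohen's convention (0.2 small / 0.5 medium / 0.8 large): small effect.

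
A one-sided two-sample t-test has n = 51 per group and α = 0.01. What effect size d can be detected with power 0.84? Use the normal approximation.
d ≈ 0.66

Minimum detectable effect (two-sample t-test, normal approximation):
d = (z_α + z_β) / √(n/2)
d = (2.326 + 0.994) / √(51/2)
d = 3.321 / 5.050
d ≈ 0.66

By Cohen's convention (0.2 small / 0.5 medium / 0.8 large): medium effect.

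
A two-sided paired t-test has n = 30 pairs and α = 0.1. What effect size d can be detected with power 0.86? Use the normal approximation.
d ≈ 0.50

Minimum detectable effect (paired t-test, normal approximation):
d = (z_{α/2} + z_β) / √n
d = (1.645 + 1.080) / √30
d = 2.725 / 5.477
d ≈ 0.50

By Cohen's convention (0.2 small / 0.5 medium / 0.8 large): medium effect.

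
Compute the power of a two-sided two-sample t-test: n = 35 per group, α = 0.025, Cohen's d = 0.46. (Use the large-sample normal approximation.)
Power ≈ 0.38

Power calculation (two-sample t-test, normal approximation):
z_β = d · √(n/2) - z_{α/2}
z_β = 0.46 · √(35/2) - 2.241
z_β = 0.46 · 4.183 - 2.241
z_β = -0.317

Power = Φ(z_β) = Φ(-0.317) ≈ 0.376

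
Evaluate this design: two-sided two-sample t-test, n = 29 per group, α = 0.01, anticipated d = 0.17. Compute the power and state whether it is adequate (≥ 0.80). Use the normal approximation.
Power ≈ 0.03; the study is underpowered (power < 0.80)

Power calculation (two-sample t-test, normal approximation):
z_β = d · √(n/2) - z_{α/2}
z_β = 0.17 · √(29/2) - 2.576
z_β = 0.17 · 3.808 - 2.576
z_β = -1.928

Power = Φ(z_β) = Φ(-1.928) ≈ 0.027

Effect size d = 0.17 is very small by Cohen's convention (0.2/0.5/0.8).

Threshold: power ≥ 0.80 is conventionally adequate.
Power ≈ 0.03 → the study is underpowered (power < 0.80).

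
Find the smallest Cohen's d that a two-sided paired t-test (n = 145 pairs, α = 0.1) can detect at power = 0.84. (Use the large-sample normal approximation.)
d ≈ 0.22

Minimum detectable effect (paired t-test, normal approximation):
d = (z_{α/2} + z_β) / √n
d = (1.645 + 0.994) / √145
d = 2.639 / 12.042
d ≈ 0.22

By Cohen's convention (0.2 small / 0.5 medium / 0.8 large): small effect.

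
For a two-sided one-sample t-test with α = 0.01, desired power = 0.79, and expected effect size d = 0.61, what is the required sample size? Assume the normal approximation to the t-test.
n = 31

Sample size formula (one-sample t-test, normal approximation):
n = ((z_{α/2} + z_β) / d)²

z_{α/2} = 2.576 (for α = 0.01, two-sided)
z_β = 0.806 (for power = 0.79)
d = 0.61

n = ((2.576 + 0.806) / 0.61)²
n = (5.544)²
n ≈ 30.74
Round up to the next whole number: n = 31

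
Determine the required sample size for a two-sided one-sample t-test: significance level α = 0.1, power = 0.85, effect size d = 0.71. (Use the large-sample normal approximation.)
n = 15

Sample size formula (one-sample t-test, normal approximation):
n = ((z_{α/2} + z_β) / d)²

z_{α/2} = 1.645 (for α = 0.1, two-sided)
z_β = 1.036 (for power = 0.85)
d = 0.71

n = ((1.645 + 1.036) / 0.71)²
n = (3.776)²
n ≈ 14.26
Round up to the next whole number: n = 15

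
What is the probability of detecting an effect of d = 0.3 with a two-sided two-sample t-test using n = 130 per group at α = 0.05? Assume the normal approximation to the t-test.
Power ≈ 0.68

Power calculation (two-sample t-test, normal approximation):
z_β = d · √(n/2) - z_{α/2}
z_β = 0.3 · √(130/2) - 1.960
z_β = 0.3 · 8.062 - 1.960
z_β = 0.459

Power = Φ(z_β) = Φ(0.459) ≈ 0.677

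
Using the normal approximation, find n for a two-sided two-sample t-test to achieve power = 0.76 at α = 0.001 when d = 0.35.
n = 261 per group

Sample size formula (two-sample t-test, normal approximation):
n = 2 · ((z_{α/2} + z_β) / d)²

z_{α/2} = 3.291 (for α = 0.001, two-sided)
z_β = 0.706 (for power = 0.76)
d = 0.35

n = 2 · ((3.291 + 0.706) / 0.35)²
n = 2 · (11.420)²
n ≈ 260.83
Round up to the next whole number: n = 261 per group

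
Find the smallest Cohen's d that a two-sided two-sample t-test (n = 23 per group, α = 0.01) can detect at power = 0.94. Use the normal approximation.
d ≈ 1.22

Minimum detectable effect (two-sample t-test, normal approximation):
d = (z_{α/2} + z_β) / √(n/2)
d = (2.576 + 1.555) / √(23/2)
d = 4.131 / 3.391
d ≈ 1.22

By Cohen's convention (0.2 small / 0.5 medium / 0.8 large): large effect.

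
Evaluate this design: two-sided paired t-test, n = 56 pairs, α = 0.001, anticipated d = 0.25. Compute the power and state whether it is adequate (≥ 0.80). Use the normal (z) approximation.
Power ≈ 0.08; the study is underpowered (power < 0.80)

Power calculation (paired t-test, normal approximation):
z_β = d · √n - z_{α/2}
z_β = 0.25 · √56 - 3.291
z_β = 0.25 · 7.483 - 3.291
z_β = -1.420

Power = Φ(z_β) = Φ(-1.420) ≈ 0.078

Effect size d = 0.25 is small by Cohen's convention (0.2/0.5/0.8).

Threshold: power ≥ 0.80 is conventionally adequate.
Power ≈ 0.08 → the study is underpowered (power < 0.80).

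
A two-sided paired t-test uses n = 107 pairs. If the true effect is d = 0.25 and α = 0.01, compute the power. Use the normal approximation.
Power ≈ 0.50

Power calculation (paired t-test, normal approximation):
z_β = d · √n - z_{α/2}
z_β = 0.25 · √107 - 2.576
z_β = 0.25 · 10.344 - 2.576
z_β = 0.010

Power = Φ(z_β) = Φ(0.010) ≈ 0.504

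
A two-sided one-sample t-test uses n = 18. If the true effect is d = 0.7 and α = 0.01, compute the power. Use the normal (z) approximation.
Power ≈ 0.65

Power calculation (one-sample t-test, normal approximation):
z_β = d · √n - z_{α/2}
z_β = 0.7 · √18 - 2.576
z_β = 0.7 · 4.243 - 2.576
z_β = 0.394

Power = Φ(z_β) = Φ(0.394) ≈ 0.653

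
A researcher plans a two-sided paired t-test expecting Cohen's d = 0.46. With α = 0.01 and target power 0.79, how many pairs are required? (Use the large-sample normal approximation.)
n = 55 pairs

Sample size formula (paired t-test, normal approximation):
n = ((z_{α/2} + z_β) / d)²

z_{α/2} = 2.576 (for α = 0.01, two-sided)
z_β = 0.806 (for power = 0.79)
d = 0.46

n = ((2.576 + 0.806) / 0.46)²
n = (7.352)²
n ≈ 54.05
Round up to the next whole number: n = 55 pairs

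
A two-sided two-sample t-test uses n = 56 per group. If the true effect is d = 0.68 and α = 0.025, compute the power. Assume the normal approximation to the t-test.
Power ≈ 0.91

Power calculation (two-sample t-test, normal approximation):
z_β = d · √(n/2) - z_{α/2}
z_β = 0.68 · √(56/2) - 2.241
z_β = 0.68 · 5.292 - 2.241
z_β = 1.357

Power = Φ(z_β) = Φ(1.357) ≈ 0.913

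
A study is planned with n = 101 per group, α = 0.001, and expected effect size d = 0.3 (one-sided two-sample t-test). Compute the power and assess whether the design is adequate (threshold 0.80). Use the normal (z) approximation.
Power ≈ 0.17; the study is underpowered (power < 0.80)

Power calculation (two-sample t-test, normal approximation):
z_β = d · √(n/2) - z_α
z_β = 0.3 · √(101/2) - 3.090
z_β = 0.3 · 7.106 - 3.090
z_β = -0.958

Power = Φ(z_β) = Φ(-0.958) ≈ 0.169

Effect size d = 0.3 is small by Cohen's convention (0.2/0.5/0.8).

Threshold: power ≥ 0.80 is conventionally adequate.
Power ≈ 0.17 → the study is underpowered (power < 0.80).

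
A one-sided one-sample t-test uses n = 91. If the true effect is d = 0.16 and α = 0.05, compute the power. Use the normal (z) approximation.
Power ≈ 0.45

Power calculation (one-sample t-test, normal approximation):
z_β = d · √n - z_α
z_β = 0.16 · √91 - 1.645
z_β = 0.16 · 9.539 - 1.645
z_β = -0.119

Power = Φ(z_β) = Φ(-0.119) ≈ 0.453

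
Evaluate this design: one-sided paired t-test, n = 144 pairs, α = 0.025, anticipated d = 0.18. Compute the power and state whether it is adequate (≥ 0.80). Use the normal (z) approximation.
Power ≈ 0.58; the study is underpowered (power < 0.80)

Power calculation (paired t-test, normal approximation):
z_β = d · √n - z_α
z_β = 0.18 · √144 - 1.960
z_β = 0.18 · 12.000 - 1.960
z_β = 0.200

Power = Φ(z_β) = Φ(0.200) ≈ 0.579

Effect size d = 0.18 is very small by Cohen's convention (0.2/0.5/0.8).

Threshold: power ≥ 0.80 is conventionally adequate.
Power ≈ 0.58 → the study is underpowered (power < 0.80).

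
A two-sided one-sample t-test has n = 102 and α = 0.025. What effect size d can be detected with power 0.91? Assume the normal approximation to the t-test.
d ≈ 0.35

Minimum detectable effect (one-sample t-test, normal approximation):
d = (z_{α/2} + z_β) / √n
d = (2.241 + 1.341) / √102
d = 3.582 / 10.100
d ≈ 0.35

By Cohen's convention (0.2 small / 0.5 medium / 0.8 large): small effect.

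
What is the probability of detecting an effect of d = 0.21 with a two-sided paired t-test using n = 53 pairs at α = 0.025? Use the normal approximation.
Power ≈ 0.24

Power calculation (paired t-test, normal approximation):
z_β = d · √n - z_{α/2}
z_β = 0.21 · √53 - 2.241
z_β = 0.21 · 7.280 - 2.241
z_β = -0.713

Power = Φ(z_β) = Φ(-0.713) ≈ 0.238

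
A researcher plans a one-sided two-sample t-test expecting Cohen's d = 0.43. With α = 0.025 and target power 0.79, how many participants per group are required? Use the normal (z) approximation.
n = 83 per group

Sample size formula (two-sample t-test, normal approximation):
n = 2 · ((z_α + z_β) / d)²

z_α = 1.960 (for α = 0.025, one-sided)
z_β = 0.806 (for power = 0.79)
d = 0.43

n = 2 · ((1.960 + 0.806) / 0.43)²
n = 2 · (6.433)²
n ≈ 82.77
Round up to the next whole number: n = 83 per group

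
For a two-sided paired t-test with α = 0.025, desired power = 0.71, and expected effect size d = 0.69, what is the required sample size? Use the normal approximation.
n = 17 pairs

Sample size formula (paired t-test, normal approximation):
n = ((z_{α/2} + z_β) / d)²

z_{α/2} = 2.241 (for α = 0.025, two-sided)
z_β = 0.553 (for power = 0.71)
d = 0.69

n = ((2.241 + 0.553) / 0.69)²
n = (4.049)²
n ≈ 16.39
Round up to the next whole number: n = 17 pairs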